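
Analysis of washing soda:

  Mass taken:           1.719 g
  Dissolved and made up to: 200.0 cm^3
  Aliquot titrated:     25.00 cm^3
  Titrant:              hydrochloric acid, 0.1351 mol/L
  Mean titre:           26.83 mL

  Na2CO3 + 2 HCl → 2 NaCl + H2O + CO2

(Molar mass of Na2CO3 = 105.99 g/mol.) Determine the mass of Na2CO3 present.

1.537 g

n(HCl) per titration = 0.02683 × 0.1351 = 3.625 × 10^-3 mol
From the 1:2 ratio, n(Na2CO3) in each aliquot = 1/2 × 3.625 × 10^-3 = 1.812 × 10^-3 mol
n(Na2CO3) in the whole flask = 1.812 × 10^-3 × 200.0/25.00 = 0.01450 mol
mass of Na2CO3 = 0.01450 × 105.99 = 1.537 g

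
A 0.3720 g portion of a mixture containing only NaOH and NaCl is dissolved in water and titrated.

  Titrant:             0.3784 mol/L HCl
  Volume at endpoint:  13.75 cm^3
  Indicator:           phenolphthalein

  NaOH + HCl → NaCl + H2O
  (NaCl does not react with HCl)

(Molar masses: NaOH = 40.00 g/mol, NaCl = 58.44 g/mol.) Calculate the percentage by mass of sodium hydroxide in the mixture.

55.95 %

n(HCl) = 0.01375 × 0.3784 = 5.203 × 10^-3 mol
Let x = n(NaOH), y = n(NaCl).
Titrant: 1x = 5.203 × 10^-3;  mass: 40.00x + 58.44y = 0.3720
Solving, x = 5.203 × 10^-3 mol, y = 2.804 × 10^-3 mol
mass of NaOH = 5.203 × 10^-3 × 40.00 = 0.2081 g
% NaOH = 0.2081 / 0.3720 × 100 = 55.95 %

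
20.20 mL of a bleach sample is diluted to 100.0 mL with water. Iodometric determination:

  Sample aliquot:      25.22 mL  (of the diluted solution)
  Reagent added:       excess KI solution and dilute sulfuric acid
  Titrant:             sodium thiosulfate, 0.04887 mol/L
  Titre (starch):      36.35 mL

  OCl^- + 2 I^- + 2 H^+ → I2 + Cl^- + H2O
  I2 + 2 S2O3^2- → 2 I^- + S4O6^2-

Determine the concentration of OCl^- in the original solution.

n(S2O3^2-) = 0.03635 × 0.04887 = 1.776 × 10^-3 mol
n(I2) = n(S2O3^2-)/2 = 8.882 × 10^-4 mol
n(OCl^-) in the aliquot = 8.882 × 10^-4 mol (1:1 ratio)
[OCl^-]_dilute = 8.882 × 10^-4 / 0.02522 = 0.03522 mol/L
[OCl^-]_original = 0.03522 × 100.0/20.20 = 0.1743 mol/L

0.1743 mol/L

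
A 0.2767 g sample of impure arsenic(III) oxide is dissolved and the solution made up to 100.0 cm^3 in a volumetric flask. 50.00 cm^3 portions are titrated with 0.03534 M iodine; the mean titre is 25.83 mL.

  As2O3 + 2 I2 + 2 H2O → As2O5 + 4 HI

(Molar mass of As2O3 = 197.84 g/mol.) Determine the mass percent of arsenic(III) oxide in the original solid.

65.27 %

n(I2) per titration = 0.02583 × 0.03534 = 9.128 × 10^-4 mol
From the 1:2 ratio, n(As2O3) in each aliquot = 1/2 × 9.128 × 10^-4 = 4.564 × 10^-4 mol
n(As2O3) in the whole flask = 4.564 × 10^-4 × 100.0/50.00 = 9.128 × 10^-4 mol
mass of As2O3 = 9.128 × 10^-4 × 197.84 = 0.1806 g
% As2O3 = 0.1806 / 0.2767 × 100 = 65.27 %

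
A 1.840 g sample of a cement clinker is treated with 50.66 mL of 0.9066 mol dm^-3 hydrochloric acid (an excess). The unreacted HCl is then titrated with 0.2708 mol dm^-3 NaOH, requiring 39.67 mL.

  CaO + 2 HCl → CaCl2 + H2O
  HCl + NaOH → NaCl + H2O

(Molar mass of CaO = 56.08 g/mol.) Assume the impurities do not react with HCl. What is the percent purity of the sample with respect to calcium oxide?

53.62 %

n(HCl) added = 0.05066 × 0.9066 = 0.04593 mol
n(NaOH) used in back-titration = 0.03967 × 0.2708 = 0.01074 mol
n(HCl) left over = 0.01074 mol (1:1 ratio)
n(HCl) consumed by analyte = 0.04593 − 0.01074 = 0.03519 mol
From the 1:2 ratio, n(CaO) = 1/2 × 0.03519 = 0.01759 mol
mass of CaO = 0.01759 × 56.08 = 0.9866 g
% CaO = 0.9866 / 1.840 × 100 = 53.62 %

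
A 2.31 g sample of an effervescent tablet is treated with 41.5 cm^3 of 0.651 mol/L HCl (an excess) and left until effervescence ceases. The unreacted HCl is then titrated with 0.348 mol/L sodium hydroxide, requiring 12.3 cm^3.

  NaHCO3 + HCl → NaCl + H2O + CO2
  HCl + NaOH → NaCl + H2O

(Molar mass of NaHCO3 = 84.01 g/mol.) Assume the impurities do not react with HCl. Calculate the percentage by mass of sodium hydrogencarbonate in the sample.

n(HCl) added = 0.0415 × 0.651 = 0.0270 mol
n(NaOH) used in back-titration = 0.0123 × 0.348 = 4.28 × 10^-3 mol
n(HCl) left over = 4.28 × 10^-3 mol (1:1 ratio)
n(HCl) consumed by analyte = 0.0270 − 4.28 × 10^-3 = 0.0227 mol
n(NaHCO3) = 0.0227 mol (1:1 ratio)
mass of NaHCO3 = 0.0227 × 84.01 = 1.91 g
% NaHCO3 = 1.91 / 2.31 × 100 = 82.7 %

82.7 %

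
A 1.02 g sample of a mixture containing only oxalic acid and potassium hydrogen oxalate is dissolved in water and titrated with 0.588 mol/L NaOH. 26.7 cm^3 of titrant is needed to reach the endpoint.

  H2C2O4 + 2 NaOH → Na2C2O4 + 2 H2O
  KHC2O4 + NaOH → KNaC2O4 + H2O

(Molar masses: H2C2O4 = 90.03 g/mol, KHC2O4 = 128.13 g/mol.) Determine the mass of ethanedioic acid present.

n(NaOH) = 0.0267 × 0.588 = 0.0157 mol
Let x = n(H2C2O4), y = n(KHC2O4).
Titrant: 2x + 1y = 0.0157;  mass: 90.03x + 128.13y = 1.02
Solving, x = 5.97 × 10^-3 mol, y = 3.77 × 10^-3 mol
mass of H2C2O4 = 5.97 × 10^-3 × 90.03 = 0.537 g

0.537 g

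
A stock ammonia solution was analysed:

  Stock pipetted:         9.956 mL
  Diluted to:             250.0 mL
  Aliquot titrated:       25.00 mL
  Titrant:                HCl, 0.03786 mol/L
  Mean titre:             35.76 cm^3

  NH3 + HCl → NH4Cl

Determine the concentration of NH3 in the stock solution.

n(HCl) = 0.03576 × 0.03786 = 1.354 × 10^-3 mol
n(NH3) in the aliquot = 1.354 × 10^-3 mol (1:1 ratio)
[NH3]_dilute = 1.354 × 10^-3 / 0.02500 = 0.05415 mol/L
Dilution factor = 250.0 / 9.956 = 25.11
[NH3]_stock = 0.05415 × 25.11 = 1.360 mol/L

1.360 mol/L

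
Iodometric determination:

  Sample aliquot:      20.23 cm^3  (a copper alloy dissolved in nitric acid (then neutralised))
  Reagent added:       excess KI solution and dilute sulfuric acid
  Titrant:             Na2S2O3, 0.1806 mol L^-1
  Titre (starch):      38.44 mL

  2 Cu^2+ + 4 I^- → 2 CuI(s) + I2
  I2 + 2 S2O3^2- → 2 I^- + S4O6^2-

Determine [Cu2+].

0.3432 mol/L

n(S2O3^2-) = 0.03844 × 0.1806 = 6.942 × 10^-3 mol
n(I2) = n(S2O3^2-)/2 = 3.471 × 10^-3 mol
From the 2:1 ratio, n(Cu2+) in the aliquot = 2/1 × 3.471 × 10^-3 = 6.942 × 10^-3 mol
[Cu2+] = 6.942 × 10^-3 / 0.02023 = 0.3432 mol/L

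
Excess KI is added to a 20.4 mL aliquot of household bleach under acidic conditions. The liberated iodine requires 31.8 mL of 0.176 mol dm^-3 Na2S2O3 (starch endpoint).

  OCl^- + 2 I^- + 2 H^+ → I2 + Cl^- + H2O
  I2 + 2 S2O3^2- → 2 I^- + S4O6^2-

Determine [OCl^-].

0.137 mol/L

n(S2O3^2-) = 0.0318 × 0.176 = 5.60 × 10^-3 mol
n(I2) = n(S2O3^2-)/2 = 2.80 × 10^-3 mol
n(OCl^-) in the aliquot = 2.80 × 10^-3 mol (1:1 ratio)
[OCl^-] = 2.80 × 10^-3 / 0.0204 = 0.137 mol/L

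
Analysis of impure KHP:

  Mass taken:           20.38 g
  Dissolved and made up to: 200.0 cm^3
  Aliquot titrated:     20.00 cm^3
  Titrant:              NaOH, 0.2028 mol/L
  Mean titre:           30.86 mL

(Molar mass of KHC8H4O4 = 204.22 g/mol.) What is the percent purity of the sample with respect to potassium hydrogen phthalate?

62.71 %

KHC8H4O4 + NaOH → KNaC8H4O4 + H2O
n(NaOH) per titration = 0.03086 × 0.2028 = 6.258 × 10^-3 mol
n(KHC8H4O4) in each aliquot = 6.258 × 10^-3 mol (1:1 ratio)
n(KHC8H4O4) in the whole flask = 6.258 × 10^-3 × 200.0/20.00 = 0.06258 mol
mass of KHC8H4O4 = 0.06258 × 204.22 = 12.78 g
% KHC8H4O4 = 12.78 / 20.38 × 100 = 62.71 %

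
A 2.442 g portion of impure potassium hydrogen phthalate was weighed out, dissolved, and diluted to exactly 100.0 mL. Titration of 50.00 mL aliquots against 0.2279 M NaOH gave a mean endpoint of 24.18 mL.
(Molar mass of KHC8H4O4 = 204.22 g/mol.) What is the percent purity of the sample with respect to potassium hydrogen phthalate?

92.17 %

KHC8H4O4 + NaOH → KNaC8H4O4 + H2O
n(NaOH) per titration = 0.02418 × 0.2279 = 5.511 × 10^-3 mol
n(KHC8H4O4) in each aliquot = 5.511 × 10^-3 mol (1:1 ratio)
n(KHC8H4O4) in the whole flask = 5.511 × 10^-3 × 100.0/50.00 = 0.01102 mol
mass of KHC8H4O4 = 0.01102 × 204.22 = 2.251 g
% KHC8H4O4 = 2.251 / 2.442 × 100 = 92.17 %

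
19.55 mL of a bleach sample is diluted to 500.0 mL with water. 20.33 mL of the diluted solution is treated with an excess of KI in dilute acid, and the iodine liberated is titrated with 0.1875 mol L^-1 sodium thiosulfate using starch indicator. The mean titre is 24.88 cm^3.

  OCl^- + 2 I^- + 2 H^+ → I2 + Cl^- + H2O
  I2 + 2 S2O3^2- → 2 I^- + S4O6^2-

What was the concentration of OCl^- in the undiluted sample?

2.934 mol/L

n(S2O3^2-) = 0.02488 × 0.1875 = 4.665 × 10^-3 mol
n(I2) = n(S2O3^2-)/2 = 2.333 × 10^-3 mol
n(OCl^-) in the aliquot = 2.333 × 10^-3 mol (1:1 ratio)
[OCl^-]_dilute = 2.333 × 10^-3 / 0.02033 = 0.1147 mol/L
[OCl^-]_original = 0.1147 × 500.0/19.55 = 2.934 mol/L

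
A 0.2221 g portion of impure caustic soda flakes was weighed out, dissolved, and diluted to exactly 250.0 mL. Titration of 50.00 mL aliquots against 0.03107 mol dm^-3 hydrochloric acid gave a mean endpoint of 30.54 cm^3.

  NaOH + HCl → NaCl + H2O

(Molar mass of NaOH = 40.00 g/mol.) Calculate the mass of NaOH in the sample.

n(HCl) per titration = 0.03054 × 0.03107 = 9.489 × 10^-4 mol
n(NaOH) in each aliquot = 9.489 × 10^-4 mol (1:1 ratio)
n(NaOH) in the whole flask = 9.489 × 10^-4 × 250.0/50.00 = 4.744 × 10^-3 mol
mass of NaOH = 4.744 × 10^-3 × 40.00 = 0.1898 g

0.1898 g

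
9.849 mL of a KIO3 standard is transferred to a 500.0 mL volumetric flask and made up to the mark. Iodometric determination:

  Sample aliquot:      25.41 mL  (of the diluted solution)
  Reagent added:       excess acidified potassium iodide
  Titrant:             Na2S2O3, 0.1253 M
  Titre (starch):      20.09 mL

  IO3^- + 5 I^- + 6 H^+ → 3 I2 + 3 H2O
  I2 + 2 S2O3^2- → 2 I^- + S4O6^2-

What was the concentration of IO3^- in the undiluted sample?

n(S2O3^2-) = 0.02009 × 0.1253 = 2.517 × 10^-3 mol
n(I2) = n(S2O3^2-)/2 = 1.259 × 10^-3 mol
From the 1:3 ratio, n(IO3^-) in the aliquot = 1/3 × 1.259 × 10^-3 = 4.195 × 10^-4 mol
[IO3^-]_dilute = 4.195 × 10^-4 / 0.02541 = 0.01651 mol/L
[IO3^-]_original = 0.01651 × 500.0/9.849 = 0.8382 mol/L

0.8382 M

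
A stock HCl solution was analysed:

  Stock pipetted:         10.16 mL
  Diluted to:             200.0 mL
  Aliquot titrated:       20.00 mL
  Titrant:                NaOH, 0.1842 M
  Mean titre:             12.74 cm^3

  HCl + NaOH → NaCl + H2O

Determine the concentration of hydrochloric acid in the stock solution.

2.310 M

n(NaOH) = 0.01274 × 0.1842 = 2.347 × 10^-3 mol
n(HCl) in the aliquot = 2.347 × 10^-3 mol (1:1 ratio)
[HCl]_dilute = 2.347 × 10^-3 / 0.02000 = 0.1173 mol/L
Dilution factor = 200.0 / 10.16 = 19.69
[HCl]_stock = 0.1173 × 19.69 = 2.310 mol/L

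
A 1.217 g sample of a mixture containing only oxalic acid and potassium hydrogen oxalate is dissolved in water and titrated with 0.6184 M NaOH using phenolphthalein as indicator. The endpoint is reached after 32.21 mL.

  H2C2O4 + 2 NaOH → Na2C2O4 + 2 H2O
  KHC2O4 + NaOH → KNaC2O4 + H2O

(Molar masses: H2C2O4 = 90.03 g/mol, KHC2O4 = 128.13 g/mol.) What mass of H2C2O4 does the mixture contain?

n(NaOH) = 0.03221 × 0.6184 = 0.01992 mol
Let x = n(H2C2O4), y = n(KHC2O4).
Titrant: 2x + 1y = 0.01992;  mass: 90.03x + 128.13y = 1.217
Solving, x = 8.032 × 10^-3 mol, y = 3.854 × 10^-3 mol
mass of H2C2O4 = 8.032 × 10^-3 × 90.03 = 0.7231 g

0.7231 g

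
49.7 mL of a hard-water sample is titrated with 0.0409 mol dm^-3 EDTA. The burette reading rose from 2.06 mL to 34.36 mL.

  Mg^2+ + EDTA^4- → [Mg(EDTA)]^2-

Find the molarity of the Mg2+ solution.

0.0266 mol/L

n(EDTA) = 0.0323 L × 0.0409 mol/L = 1.32 × 10^-3 mol
n(Mg2+) = 1.32 × 10^-3 mol (1:1 mole ratio)
[Mg2+] = 1.32 × 10^-3 mol / 0.0497 L = 0.0266 mol/L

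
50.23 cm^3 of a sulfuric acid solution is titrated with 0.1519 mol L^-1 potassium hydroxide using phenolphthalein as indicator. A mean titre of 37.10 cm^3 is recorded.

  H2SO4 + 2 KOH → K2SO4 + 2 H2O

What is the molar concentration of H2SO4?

0.05610 mol/L

n(KOH) = 0.03710 L × 0.1519 mol/L = 5.635 × 10^-3 mol
From the 1:2 mole ratio, n(H2SO4) = 1/2 × 5.635 × 10^-3 = 2.818 × 10^-3 mol
[H2SO4] = 2.818 × 10^-3 mol / 0.05023 L = 0.05610 mol/L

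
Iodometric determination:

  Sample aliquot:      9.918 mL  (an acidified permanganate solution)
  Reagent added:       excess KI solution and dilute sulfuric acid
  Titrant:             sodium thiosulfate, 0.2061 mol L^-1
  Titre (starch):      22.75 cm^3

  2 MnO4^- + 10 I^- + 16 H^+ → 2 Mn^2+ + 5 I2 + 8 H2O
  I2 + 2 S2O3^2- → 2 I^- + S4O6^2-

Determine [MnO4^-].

0.09455 mol/L

n(S2O3^2-) = 0.02275 × 0.2061 = 4.689 × 10^-3 mol
n(I2) = n(S2O3^2-)/2 = 2.344 × 10^-3 mol
From the 2:5 ratio, n(MnO4^-) in the aliquot = 2/5 × 2.344 × 10^-3 = 9.378 × 10^-4 mol
[MnO4^-] = 9.378 × 10^-4 / 0.009918 = 0.09455 mol/L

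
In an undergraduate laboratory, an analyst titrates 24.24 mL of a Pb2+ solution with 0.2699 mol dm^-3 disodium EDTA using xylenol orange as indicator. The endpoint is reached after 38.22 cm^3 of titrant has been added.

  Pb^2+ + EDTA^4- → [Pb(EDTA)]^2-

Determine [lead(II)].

n(EDTA) = 0.03822 L × 0.2699 mol/L = 0.01032 mol
n(Pb2+) = 0.01032 mol (1:1 mole ratio)
[Pb2+] = 0.01032 mol / 0.02424 L = 0.4256 mol/L

0.4256 mol/L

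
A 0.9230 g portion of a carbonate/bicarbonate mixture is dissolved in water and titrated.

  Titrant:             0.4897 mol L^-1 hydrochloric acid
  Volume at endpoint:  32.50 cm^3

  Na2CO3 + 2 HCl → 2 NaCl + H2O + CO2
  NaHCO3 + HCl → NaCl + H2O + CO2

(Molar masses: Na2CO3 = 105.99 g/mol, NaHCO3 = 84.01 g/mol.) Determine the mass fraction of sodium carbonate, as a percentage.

76.65 %

n(HCl) = 0.03250 × 0.4897 = 0.01592 mol
Let x = n(Na2CO3), y = n(NaHCO3).
Titrant: 2x + 1y = 0.01592;  mass: 105.99x + 84.01y = 0.9230
Solving, x = 6.675 × 10^-3 mol, y = 2.566 × 10^-3 mol
mass of Na2CO3 = 6.675 × 10^-3 × 105.99 = 0.7075 g
% Na2CO3 = 0.7075 / 0.9230 × 100 = 76.65 %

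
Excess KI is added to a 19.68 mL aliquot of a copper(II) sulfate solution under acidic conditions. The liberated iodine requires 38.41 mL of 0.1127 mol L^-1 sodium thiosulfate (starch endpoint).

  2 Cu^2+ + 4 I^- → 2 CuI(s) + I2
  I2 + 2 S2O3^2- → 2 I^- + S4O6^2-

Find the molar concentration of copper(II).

0.2200 mol/L

n(S2O3^2-) = 0.03841 × 0.1127 = 4.329 × 10^-3 mol
n(I2) = n(S2O3^2-)/2 = 2.164 × 10^-3 mol
From the 2:1 ratio, n(Cu2+) in the aliquot = 2/1 × 2.164 × 10^-3 = 4.329 × 10^-3 mol
[Cu2+] = 4.329 × 10^-3 / 0.01968 = 0.2200 mol/L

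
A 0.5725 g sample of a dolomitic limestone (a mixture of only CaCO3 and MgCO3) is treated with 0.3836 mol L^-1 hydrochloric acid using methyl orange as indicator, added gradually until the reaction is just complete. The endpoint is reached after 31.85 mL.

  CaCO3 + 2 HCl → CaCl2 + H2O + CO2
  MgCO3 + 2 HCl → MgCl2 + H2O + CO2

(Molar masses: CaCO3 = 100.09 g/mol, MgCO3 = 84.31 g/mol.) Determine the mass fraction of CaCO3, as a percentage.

63.67 %

n(HCl) = 0.03185 × 0.3836 = 0.01222 mol
Let x = n(CaCO3), y = n(MgCO3).
Titrant: 2x + 2y = 0.01222;  mass: 100.09x + 84.31y = 0.5725
Solving, x = 3.642 × 10^-3 mol, y = 2.467 × 10^-3 mol
mass of CaCO3 = 3.642 × 10^-3 × 100.09 = 0.3645 g
% CaCO3 = 0.3645 / 0.5725 × 100 = 63.67 %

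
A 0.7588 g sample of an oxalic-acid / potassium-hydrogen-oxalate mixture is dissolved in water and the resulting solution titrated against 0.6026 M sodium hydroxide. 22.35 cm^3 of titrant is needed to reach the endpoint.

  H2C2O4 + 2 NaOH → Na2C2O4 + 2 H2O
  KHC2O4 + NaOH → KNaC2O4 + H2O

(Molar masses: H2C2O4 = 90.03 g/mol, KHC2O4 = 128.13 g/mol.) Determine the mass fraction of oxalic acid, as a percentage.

n(NaOH) = 0.02235 × 0.6026 = 0.01347 mol
Let x = n(H2C2O4), y = n(KHC2O4).
Titrant: 2x + 1y = 0.01347;  mass: 90.03x + 128.13y = 0.7588
Solving, x = 5.816 × 10^-3 mol, y = 1.835 × 10^-3 mol
mass of H2C2O4 = 5.816 × 10^-3 × 90.03 = 0.5237 g
% H2C2O4 = 0.5237 / 0.7588 × 100 = 69.01 %

69.01 %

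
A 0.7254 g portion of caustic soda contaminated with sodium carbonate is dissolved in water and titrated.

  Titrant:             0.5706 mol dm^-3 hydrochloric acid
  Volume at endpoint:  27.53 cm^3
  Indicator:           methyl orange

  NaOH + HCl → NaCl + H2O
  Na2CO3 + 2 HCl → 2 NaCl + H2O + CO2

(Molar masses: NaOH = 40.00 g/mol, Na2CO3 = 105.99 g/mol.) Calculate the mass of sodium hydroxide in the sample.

0.3296 g

n(HCl) = 0.02753 × 0.5706 = 0.01571 mol
Let x = n(NaOH), y = n(Na2CO3).
Titrant: 1x + 2y = 0.01571;  mass: 40.00x + 105.99y = 0.7254
Solving, x = 8.240 × 10^-3 mol, y = 3.734 × 10^-3 mol
mass of NaOH = 8.240 × 10^-3 × 40.00 = 0.3296 g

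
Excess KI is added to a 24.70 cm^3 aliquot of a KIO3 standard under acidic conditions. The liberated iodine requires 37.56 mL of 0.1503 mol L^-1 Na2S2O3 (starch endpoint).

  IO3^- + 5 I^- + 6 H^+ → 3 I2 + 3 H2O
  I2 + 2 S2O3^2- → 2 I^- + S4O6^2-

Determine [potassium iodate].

n(S2O3^2-) = 0.03756 × 0.1503 = 5.645 × 10^-3 mol
n(I2) = n(S2O3^2-)/2 = 2.823 × 10^-3 mol
From the 1:3 ratio, n(IO3^-) in the aliquot = 1/3 × 2.823 × 10^-3 = 9.409 × 10^-4 mol
[IO3^-] = 9.409 × 10^-4 / 0.02470 = 0.03809 mol/L

0.03809 mol/L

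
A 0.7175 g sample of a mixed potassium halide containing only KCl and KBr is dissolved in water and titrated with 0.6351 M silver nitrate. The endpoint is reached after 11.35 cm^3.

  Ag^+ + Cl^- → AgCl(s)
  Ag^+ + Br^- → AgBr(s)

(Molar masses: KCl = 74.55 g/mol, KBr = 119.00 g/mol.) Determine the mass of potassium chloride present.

0.2353 g

n(AgNO3) = 0.01135 × 0.6351 = 7.208 × 10^-3 mol
Let x = n(KCl), y = n(KBr).
Titrant: 1x + 1y = 7.208 × 10^-3;  mass: 74.55x + 119.00y = 0.7175
Solving, x = 3.156 × 10^-3 mol, y = 4.052 × 10^-3 mol
mass of KCl = 3.156 × 10^-3 × 74.55 = 0.2353 g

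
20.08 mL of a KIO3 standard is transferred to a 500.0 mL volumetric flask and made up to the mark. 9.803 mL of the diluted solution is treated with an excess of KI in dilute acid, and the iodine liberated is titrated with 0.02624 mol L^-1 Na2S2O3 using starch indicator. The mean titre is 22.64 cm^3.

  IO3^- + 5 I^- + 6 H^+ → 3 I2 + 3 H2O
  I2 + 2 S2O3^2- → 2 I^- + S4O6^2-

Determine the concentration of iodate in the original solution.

0.2515 mol/L

n(S2O3^2-) = 0.02264 × 0.02624 = 5.941 × 10^-4 mol
n(I2) = n(S2O3^2-)/2 = 2.970 × 10^-4 mol
From the 1:3 ratio, n(IO3^-) in the aliquot = 1/3 × 2.970 × 10^-4 = 9.901 × 10^-5 mol
[IO3^-]_dilute = 9.901 × 10^-5 / 0.009803 = 0.01010 mol/L
[IO3^-]_original = 0.01010 × 500.0/20.08 = 0.2515 mol/L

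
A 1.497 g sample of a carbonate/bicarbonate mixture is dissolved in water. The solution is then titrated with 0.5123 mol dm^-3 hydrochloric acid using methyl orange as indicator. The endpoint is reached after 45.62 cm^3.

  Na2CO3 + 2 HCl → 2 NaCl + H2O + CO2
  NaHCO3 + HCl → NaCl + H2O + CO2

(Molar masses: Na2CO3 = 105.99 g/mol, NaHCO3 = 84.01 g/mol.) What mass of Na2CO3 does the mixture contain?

0.7969 g

n(HCl) = 0.04562 × 0.5123 = 0.02337 mol
Let x = n(Na2CO3), y = n(NaHCO3).
Titrant: 2x + 1y = 0.02337;  mass: 105.99x + 84.01y = 1.497
Solving, x = 7.519 × 10^-3 mol, y = 8.333 × 10^-3 mol
mass of Na2CO3 = 7.519 × 10^-3 × 105.99 = 0.7969 g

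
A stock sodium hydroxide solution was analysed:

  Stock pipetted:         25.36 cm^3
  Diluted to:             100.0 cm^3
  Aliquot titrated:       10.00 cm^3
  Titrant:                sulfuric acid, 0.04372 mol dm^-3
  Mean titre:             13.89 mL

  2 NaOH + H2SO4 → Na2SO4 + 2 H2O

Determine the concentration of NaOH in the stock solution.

0.4789 mol/L

n(H2SO4) = 0.01389 × 0.04372 = 6.073 × 10^-4 mol
From the 2:1 ratio, n(NaOH) in the aliquot = 2/1 × 6.073 × 10^-4 = 1.215 × 10^-3 mol
[NaOH]_dilute = 1.215 × 10^-3 / 0.01000 = 0.1215 mol/L
Dilution factor = 100.0 / 25.36 = 3.943
[NaOH]_stock = 0.1215 × 3.943 = 0.4789 mol/L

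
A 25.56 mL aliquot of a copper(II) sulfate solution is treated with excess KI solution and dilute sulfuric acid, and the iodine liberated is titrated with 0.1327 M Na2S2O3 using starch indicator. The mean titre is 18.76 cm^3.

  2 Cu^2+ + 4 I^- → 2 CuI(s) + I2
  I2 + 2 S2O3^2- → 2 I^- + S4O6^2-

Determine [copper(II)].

0.09740 M

n(S2O3^2-) = 0.01876 × 0.1327 = 2.489 × 10^-3 mol
n(I2) = n(S2O3^2-)/2 = 1.245 × 10^-3 mol
From the 2:1 ratio, n(Cu2+) in the aliquot = 2/1 × 1.245 × 10^-3 = 2.489 × 10^-3 mol
[Cu2+] = 2.489 × 10^-3 / 0.02556 = 0.09740 mol/L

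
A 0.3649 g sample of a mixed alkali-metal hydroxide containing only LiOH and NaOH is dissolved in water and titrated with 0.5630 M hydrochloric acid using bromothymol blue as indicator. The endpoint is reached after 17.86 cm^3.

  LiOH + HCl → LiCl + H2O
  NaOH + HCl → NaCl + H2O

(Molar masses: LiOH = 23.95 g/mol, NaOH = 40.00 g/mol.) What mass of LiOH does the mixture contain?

0.05567 g

n(HCl) = 0.01786 × 0.5630 = 0.01006 mol
Let x = n(LiOH), y = n(NaOH).
Titrant: 1x + 1y = 0.01006;  mass: 23.95x + 40.00y = 0.3649
Solving, x = 2.324 × 10^-3 mol, y = 7.731 × 10^-3 mol
mass of LiOH = 2.324 × 10^-3 × 23.95 = 0.05567 g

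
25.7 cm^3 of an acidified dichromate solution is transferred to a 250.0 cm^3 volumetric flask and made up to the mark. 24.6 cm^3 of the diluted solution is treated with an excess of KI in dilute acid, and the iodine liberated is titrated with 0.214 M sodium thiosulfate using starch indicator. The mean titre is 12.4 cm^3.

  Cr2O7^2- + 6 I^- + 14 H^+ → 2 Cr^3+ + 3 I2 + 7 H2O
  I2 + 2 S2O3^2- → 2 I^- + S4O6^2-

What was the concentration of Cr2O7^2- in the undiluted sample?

n(S2O3^2-) = 0.0124 × 0.214 = 2.65 × 10^-3 mol
n(I2) = n(S2O3^2-)/2 = 1.33 × 10^-3 mol
From the 1:3 ratio, n(Cr2O7^2-) in the aliquot = 1/3 × 1.33 × 10^-3 = 4.42 × 10^-4 mol
[Cr2O7^2-]_dilute = 4.42 × 10^-4 / 0.0246 = 0.0180 mol/L
[Cr2O7^2-]_original = 0.0180 × 250.0/25.7 = 0.175 mol/L

0.175 M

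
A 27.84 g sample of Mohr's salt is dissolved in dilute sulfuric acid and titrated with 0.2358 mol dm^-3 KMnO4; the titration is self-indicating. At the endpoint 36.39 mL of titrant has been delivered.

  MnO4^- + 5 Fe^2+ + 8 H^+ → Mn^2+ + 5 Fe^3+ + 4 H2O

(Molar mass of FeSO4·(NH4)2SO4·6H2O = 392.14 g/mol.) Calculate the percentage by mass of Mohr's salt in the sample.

n(KMnO4) = 0.03639 L × 0.2358 mol/L = 8.581 × 10^-3 mol
From the 5:1 ratio, n(FeSO4·(NH4)2SO4·6H2O) = 5/1 × 8.581 × 10^-3 = 0.04290 mol
mass of FeSO4·(NH4)2SO4·6H2O = 0.04290 × 392.14 g/mol = 16.82 g
% FeSO4·(NH4)2SO4·6H2O = 16.82 / 27.84 × 100 = 60.43 %

60.43 %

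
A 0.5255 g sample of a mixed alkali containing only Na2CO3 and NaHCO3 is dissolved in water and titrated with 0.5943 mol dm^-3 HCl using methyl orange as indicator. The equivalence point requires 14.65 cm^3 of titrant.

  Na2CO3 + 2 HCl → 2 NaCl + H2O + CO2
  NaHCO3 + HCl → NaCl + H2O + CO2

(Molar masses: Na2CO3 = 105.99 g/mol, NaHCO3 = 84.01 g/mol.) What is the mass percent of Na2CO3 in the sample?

66.96 %

n(HCl) = 0.01465 × 0.5943 = 8.706 × 10^-3 mol
Let x = n(Na2CO3), y = n(NaHCO3).
Titrant: 2x + 1y = 8.706 × 10^-3;  mass: 105.99x + 84.01y = 0.5255
Solving, x = 3.320 × 10^-3 mol, y = 2.067 × 10^-3 mol
mass of Na2CO3 = 3.320 × 10^-3 × 105.99 = 0.3519 g
% Na2CO3 = 0.3519 / 0.5255 × 100 = 66.96 %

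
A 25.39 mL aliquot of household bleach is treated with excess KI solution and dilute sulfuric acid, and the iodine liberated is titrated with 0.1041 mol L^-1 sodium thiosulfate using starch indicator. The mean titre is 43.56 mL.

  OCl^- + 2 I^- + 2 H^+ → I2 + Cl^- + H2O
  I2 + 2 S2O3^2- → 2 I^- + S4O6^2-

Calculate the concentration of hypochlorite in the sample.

0.08930 mol/L

n(S2O3^2-) = 0.04356 × 0.1041 = 4.535 × 10^-3 mol
n(I2) = n(S2O3^2-)/2 = 2.267 × 10^-3 mol
n(OCl^-) in the aliquot = 2.267 × 10^-3 mol (1:1 ratio)
[OCl^-] = 2.267 × 10^-3 / 0.02539 = 0.08930 mol/L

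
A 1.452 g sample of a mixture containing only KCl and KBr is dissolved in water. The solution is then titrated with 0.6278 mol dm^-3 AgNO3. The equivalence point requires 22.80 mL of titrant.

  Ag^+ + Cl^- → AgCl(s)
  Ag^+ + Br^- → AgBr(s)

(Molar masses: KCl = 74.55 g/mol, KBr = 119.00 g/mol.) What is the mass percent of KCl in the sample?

n(AgNO3) = 0.02280 × 0.6278 = 0.01431 mol
Let x = n(KCl), y = n(KBr).
Titrant: 1x + 1y = 0.01431;  mass: 74.55x + 119.00y = 1.452
Solving, x = 5.655 × 10^-3 mol, y = 8.659 × 10^-3 mol
mass of KCl = 5.655 × 10^-3 × 74.55 = 0.4216 g
% KCl = 0.4216 / 1.452 × 100 = 29.03 %

29.03 %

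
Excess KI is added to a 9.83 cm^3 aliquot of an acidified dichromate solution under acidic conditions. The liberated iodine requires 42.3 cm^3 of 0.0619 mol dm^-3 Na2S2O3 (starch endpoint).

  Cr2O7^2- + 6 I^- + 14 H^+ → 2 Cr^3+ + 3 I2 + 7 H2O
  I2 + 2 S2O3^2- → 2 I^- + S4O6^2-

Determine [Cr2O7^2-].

n(S2O3^2-) = 0.0423 × 0.0619 = 2.62 × 10^-3 mol
n(I2) = n(S2O3^2-)/2 = 1.31 × 10^-3 mol
From the 1:3 ratio, n(Cr2O7^2-) in the aliquot = 1/3 × 1.31 × 10^-3 = 4.36 × 10^-4 mol
[Cr2O7^2-] = 4.36 × 10^-4 / 0.00983 = 0.0444 mol/L

0.0444 mol/L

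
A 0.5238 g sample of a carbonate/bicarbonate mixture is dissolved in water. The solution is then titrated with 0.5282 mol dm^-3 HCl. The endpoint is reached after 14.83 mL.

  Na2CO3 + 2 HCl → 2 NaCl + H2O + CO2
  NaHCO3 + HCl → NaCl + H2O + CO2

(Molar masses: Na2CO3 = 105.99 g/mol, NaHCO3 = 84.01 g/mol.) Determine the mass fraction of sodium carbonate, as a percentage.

43.80 %

n(HCl) = 0.01483 × 0.5282 = 7.833 × 10^-3 mol
Let x = n(Na2CO3), y = n(NaHCO3).
Titrant: 2x + 1y = 7.833 × 10^-3;  mass: 105.99x + 84.01y = 0.5238
Solving, x = 2.165 × 10^-3 mol, y = 3.504 × 10^-3 mol
mass of Na2CO3 = 2.165 × 10^-3 × 105.99 = 0.2294 g
% Na2CO3 = 0.2294 / 0.5238 × 100 = 43.80 %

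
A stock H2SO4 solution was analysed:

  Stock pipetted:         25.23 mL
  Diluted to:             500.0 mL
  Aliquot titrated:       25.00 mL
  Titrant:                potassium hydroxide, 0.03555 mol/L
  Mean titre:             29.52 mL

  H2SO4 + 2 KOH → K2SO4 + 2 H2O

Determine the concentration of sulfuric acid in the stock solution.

n(KOH) = 0.02952 × 0.03555 = 1.049 × 10^-3 mol
From the 1:2 ratio, n(H2SO4) in the aliquot = 1/2 × 1.049 × 10^-3 = 5.247 × 10^-4 mol
[H2SO4]_dilute = 5.247 × 10^-4 / 0.02500 = 0.02099 mol/L
Dilution factor = 500.0 / 25.23 = 19.82
[H2SO4]_stock = 0.02099 × 19.82 = 0.4159 mol/L

0.4159 mol/L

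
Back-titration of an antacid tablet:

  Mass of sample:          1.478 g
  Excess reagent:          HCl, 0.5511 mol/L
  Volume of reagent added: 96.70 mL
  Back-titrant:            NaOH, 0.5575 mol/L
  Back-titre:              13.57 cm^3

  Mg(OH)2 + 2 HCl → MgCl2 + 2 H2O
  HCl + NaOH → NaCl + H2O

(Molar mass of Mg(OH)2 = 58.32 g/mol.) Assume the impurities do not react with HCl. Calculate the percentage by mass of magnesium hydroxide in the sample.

n(HCl) added = 0.09670 × 0.5511 = 0.05329 mol
n(NaOH) used in back-titration = 0.01357 × 0.5575 = 7.565 × 10^-3 mol
n(HCl) left over = 7.565 × 10^-3 mol (1:1 ratio)
n(HCl) consumed by analyte = 0.05329 − 7.565 × 10^-3 = 0.04573 mol
From the 1:2 ratio, n(Mg(OH)2) = 1/2 × 0.04573 = 0.02286 mol
mass of Mg(OH)2 = 0.02286 × 58.32 = 1.333 g
% Mg(OH)2 = 1.333 / 1.478 × 100 = 90.21 %

90.21 %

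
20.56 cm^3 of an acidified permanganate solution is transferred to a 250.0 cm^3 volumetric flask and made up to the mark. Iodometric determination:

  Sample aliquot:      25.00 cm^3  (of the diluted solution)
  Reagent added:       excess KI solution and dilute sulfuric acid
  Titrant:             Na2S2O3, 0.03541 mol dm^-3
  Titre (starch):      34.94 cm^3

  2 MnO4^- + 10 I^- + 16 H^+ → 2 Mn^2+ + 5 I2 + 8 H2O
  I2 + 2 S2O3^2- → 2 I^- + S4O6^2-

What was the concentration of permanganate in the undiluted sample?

n(S2O3^2-) = 0.03494 × 0.03541 = 1.237 × 10^-3 mol
n(I2) = n(S2O3^2-)/2 = 6.186 × 10^-4 mol
From the 2:5 ratio, n(MnO4^-) in the aliquot = 2/5 × 6.186 × 10^-4 = 2.474 × 10^-4 mol
[MnO4^-]_dilute = 2.474 × 10^-4 / 0.02500 = 0.009898 mol/L
[MnO4^-]_original = 0.009898 × 250.0/20.56 = 0.1204 mol/L

0.1204 mol/L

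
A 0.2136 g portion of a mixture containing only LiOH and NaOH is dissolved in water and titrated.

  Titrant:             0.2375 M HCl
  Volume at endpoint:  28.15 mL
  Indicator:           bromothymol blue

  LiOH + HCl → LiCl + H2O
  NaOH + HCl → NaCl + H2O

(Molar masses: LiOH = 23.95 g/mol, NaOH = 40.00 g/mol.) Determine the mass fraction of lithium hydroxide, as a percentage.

n(HCl) = 0.02815 × 0.2375 = 6.686 × 10^-3 mol
Let x = n(LiOH), y = n(NaOH).
Titrant: 1x + 1y = 6.686 × 10^-3;  mass: 23.95x + 40.00y = 0.2136
Solving, x = 3.354 × 10^-3 mol, y = 3.332 × 10^-3 mol
mass of LiOH = 3.354 × 10^-3 × 23.95 = 0.08032 g
% LiOH = 0.08032 / 0.2136 × 100 = 37.60 %

37.60 %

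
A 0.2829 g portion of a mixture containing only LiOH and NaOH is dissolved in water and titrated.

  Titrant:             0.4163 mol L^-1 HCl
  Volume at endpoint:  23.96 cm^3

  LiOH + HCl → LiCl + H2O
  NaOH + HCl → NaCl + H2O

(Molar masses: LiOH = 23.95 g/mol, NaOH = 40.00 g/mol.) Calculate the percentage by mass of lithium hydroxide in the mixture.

n(HCl) = 0.02396 × 0.4163 = 9.975 × 10^-3 mol
Let x = n(LiOH), y = n(NaOH).
Titrant: 1x + 1y = 9.975 × 10^-3;  mass: 23.95x + 40.00y = 0.2829
Solving, x = 7.233 × 10^-3 mol, y = 2.742 × 10^-3 mol
mass of LiOH = 7.233 × 10^-3 × 23.95 = 0.1732 g
% LiOH = 0.1732 / 0.2829 × 100 = 61.23 %

61.23 %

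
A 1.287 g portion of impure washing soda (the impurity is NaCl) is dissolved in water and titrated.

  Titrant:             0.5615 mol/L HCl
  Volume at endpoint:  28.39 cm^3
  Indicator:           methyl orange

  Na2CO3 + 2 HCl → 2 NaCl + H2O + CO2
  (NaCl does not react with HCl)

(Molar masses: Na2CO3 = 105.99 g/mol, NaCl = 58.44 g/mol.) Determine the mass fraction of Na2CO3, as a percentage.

65.64 %

n(HCl) = 0.02839 × 0.5615 = 0.01594 mol
Let x = n(Na2CO3), y = n(NaCl).
Titrant: 2x = 0.01594;  mass: 105.99x + 58.44y = 1.287
Solving, x = 7.970 × 10^-3 mol, y = 7.567 × 10^-3 mol
mass of Na2CO3 = 7.970 × 10^-3 × 105.99 = 0.8448 g
% Na2CO3 = 0.8448 / 1.287 × 100 = 65.64 %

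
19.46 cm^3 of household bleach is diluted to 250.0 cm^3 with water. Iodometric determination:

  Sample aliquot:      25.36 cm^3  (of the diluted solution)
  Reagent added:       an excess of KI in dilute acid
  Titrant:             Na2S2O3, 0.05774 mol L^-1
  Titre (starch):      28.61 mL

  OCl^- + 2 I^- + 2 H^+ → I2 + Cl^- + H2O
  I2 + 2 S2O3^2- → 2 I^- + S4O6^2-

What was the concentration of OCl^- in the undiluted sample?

n(S2O3^2-) = 0.02861 × 0.05774 = 1.652 × 10^-3 mol
n(I2) = n(S2O3^2-)/2 = 8.260 × 10^-4 mol
n(OCl^-) in the aliquot = 8.260 × 10^-4 mol (1:1 ratio)
[OCl^-]_dilute = 8.260 × 10^-4 / 0.02536 = 0.03257 mol/L
[OCl^-]_original = 0.03257 × 250.0/19.46 = 0.4184 mol/L

0.4184 mol/L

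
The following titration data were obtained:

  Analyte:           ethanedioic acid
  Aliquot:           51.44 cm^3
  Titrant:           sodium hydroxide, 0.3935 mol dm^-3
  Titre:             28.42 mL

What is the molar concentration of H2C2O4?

H2C2O4 + 2 NaOH → Na2C2O4 + 2 H2O
n(NaOH) = 0.02842 L × 0.3935 mol/L = 0.01118 mol
From the 1:2 mole ratio, n(H2C2O4) = 1/2 × 0.01118 = 5.592 × 10^-3 mol
[H2C2O4] = 5.592 × 10^-3 mol / 0.05144 L = 0.1087 mol/L

0.1087 mol/L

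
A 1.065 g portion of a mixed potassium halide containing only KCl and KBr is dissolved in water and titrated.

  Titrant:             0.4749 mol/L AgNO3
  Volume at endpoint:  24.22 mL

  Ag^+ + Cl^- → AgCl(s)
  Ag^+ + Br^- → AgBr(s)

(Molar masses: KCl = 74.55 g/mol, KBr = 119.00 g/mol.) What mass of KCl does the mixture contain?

0.5094 g

n(AgNO3) = 0.02422 × 0.4749 = 0.01150 mol
Let x = n(KCl), y = n(KBr).
Titrant: 1x + 1y = 0.01150;  mass: 74.55x + 119.00y = 1.065
Solving, x = 6.833 × 10^-3 mol, y = 4.669 × 10^-3 mol
mass of KCl = 6.833 × 10^-3 × 74.55 = 0.5094 g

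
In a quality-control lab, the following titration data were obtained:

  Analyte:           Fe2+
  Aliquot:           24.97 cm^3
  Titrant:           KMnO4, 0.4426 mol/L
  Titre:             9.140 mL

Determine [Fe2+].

0.8100 mol/L

MnO4^- + 5 Fe^2+ + 8 H^+ → Mn^2+ + 5 Fe^3+ + 4 H2O
n(KMnO4) = 0.009140 L × 0.4426 mol/L = 4.045 × 10^-3 mol
From the 5:1 mole ratio, n(Fe2+) = 5/1 × 4.045 × 10^-3 = 0.02023 mol
[Fe2+] = 0.02023 mol / 0.02497 L = 0.8100 mol/L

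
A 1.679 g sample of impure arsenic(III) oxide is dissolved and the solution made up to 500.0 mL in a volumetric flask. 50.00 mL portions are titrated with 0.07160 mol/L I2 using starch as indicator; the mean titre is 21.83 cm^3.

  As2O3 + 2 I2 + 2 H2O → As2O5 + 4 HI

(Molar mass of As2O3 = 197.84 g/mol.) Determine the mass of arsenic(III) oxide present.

1.546 g

n(I2) per titration = 0.02183 × 0.07160 = 1.563 × 10^-3 mol
From the 1:2 ratio, n(As2O3) in each aliquot = 1/2 × 1.563 × 10^-3 = 7.815 × 10^-4 mol
n(As2O3) in the whole flask = 7.815 × 10^-4 × 500.0/50.00 = 7.815 × 10^-3 mol
mass of As2O3 = 7.815 × 10^-3 × 197.84 = 1.546 g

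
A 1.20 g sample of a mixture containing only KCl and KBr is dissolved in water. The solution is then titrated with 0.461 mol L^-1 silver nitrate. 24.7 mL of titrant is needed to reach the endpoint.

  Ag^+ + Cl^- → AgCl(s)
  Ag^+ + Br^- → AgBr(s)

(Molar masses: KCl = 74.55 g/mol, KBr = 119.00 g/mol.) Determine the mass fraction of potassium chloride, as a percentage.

n(AgNO3) = 0.0247 × 0.461 = 0.0114 mol
Let x = n(KCl), y = n(KBr).
Titrant: 1x + 1y = 0.0114;  mass: 74.55x + 119.00y = 1.20
Solving, x = 3.49 × 10^-3 mol, y = 7.90 × 10^-3 mol
mass of KCl = 3.49 × 10^-3 × 74.55 = 0.260 g
% KCl = 0.260 / 1.20 × 100 = 21.7 %

21.7 %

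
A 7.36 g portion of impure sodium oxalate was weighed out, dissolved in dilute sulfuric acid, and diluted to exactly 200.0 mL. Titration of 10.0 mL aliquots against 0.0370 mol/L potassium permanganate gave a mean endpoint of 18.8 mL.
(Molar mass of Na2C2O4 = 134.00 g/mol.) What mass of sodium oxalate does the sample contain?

2 MnO4^- + 5 C2O4^2- + 16 H^+ → 2 Mn^2+ + 10 CO2 + 8 H2O
n(KMnO4) per titration = 0.0188 × 0.0370 = 6.96 × 10^-4 mol
From the 5:2 ratio, n(Na2C2O4) in each aliquot = 5/2 × 6.96 × 10^-4 = 1.74 × 10^-3 mol
n(Na2C2O4) in the whole flask = 1.74 × 10^-3 × 200.0/10.0 = 0.0348 mol
mass of Na2C2O4 = 0.0348 × 134.00 = 4.66 g

4.66 g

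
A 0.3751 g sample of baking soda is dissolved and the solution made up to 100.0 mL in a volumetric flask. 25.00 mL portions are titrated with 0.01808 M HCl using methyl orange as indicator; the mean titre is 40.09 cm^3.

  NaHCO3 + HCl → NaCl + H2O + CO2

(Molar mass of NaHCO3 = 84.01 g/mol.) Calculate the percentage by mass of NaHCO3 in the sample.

64.93 %

n(HCl) per titration = 0.04009 × 0.01808 = 7.248 × 10^-4 mol
n(NaHCO3) in each aliquot = 7.248 × 10^-4 mol (1:1 ratio)
n(NaHCO3) in the whole flask = 7.248 × 10^-4 × 100.0/25.00 = 2.899 × 10^-3 mol
mass of NaHCO3 = 2.899 × 10^-3 × 84.01 = 0.2436 g
% NaHCO3 = 0.2436 / 0.3751 × 100 = 64.93 %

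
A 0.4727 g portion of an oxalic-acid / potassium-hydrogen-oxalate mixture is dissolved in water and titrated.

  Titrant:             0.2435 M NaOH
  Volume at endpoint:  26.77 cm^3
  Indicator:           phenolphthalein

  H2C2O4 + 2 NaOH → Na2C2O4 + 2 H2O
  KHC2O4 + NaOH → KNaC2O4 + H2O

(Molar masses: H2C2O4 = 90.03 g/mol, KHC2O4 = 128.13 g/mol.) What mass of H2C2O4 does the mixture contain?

0.1963 g

n(NaOH) = 0.02677 × 0.2435 = 6.518 × 10^-3 mol
Let x = n(H2C2O4), y = n(KHC2O4).
Titrant: 2x + 1y = 6.518 × 10^-3;  mass: 90.03x + 128.13y = 0.4727
Solving, x = 2.181 × 10^-3 mol, y = 2.157 × 10^-3 mol
mass of H2C2O4 = 2.181 × 10^-3 × 90.03 = 0.1963 g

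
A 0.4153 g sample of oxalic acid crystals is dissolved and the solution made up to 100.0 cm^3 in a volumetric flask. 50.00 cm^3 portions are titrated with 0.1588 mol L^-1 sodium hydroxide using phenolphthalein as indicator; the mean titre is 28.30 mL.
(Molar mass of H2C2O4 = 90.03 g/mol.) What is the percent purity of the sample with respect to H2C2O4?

H2C2O4 + 2 NaOH → Na2C2O4 + 2 H2O
n(NaOH) per titration = 0.02830 × 0.1588 = 4.494 × 10^-3 mol
From the 1:2 ratio, n(H2C2O4) in each aliquot = 1/2 × 4.494 × 10^-3 = 2.247 × 10^-3 mol
n(H2C2O4) in the whole flask = 2.247 × 10^-3 × 100.0/50.00 = 4.494 × 10^-3 mol
mass of H2C2O4 = 4.494 × 10^-3 × 90.03 = 0.4046 g
% H2C2O4 = 0.4046 / 0.4153 × 100 = 97.42 %

97.42 %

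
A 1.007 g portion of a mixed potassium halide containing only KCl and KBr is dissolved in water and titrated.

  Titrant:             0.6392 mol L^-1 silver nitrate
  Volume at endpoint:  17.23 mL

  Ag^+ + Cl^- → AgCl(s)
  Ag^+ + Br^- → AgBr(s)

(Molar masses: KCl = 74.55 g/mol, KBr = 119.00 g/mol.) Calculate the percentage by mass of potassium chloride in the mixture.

50.56 %

n(AgNO3) = 0.01723 × 0.6392 = 0.01101 mol
Let x = n(KCl), y = n(KBr).
Titrant: 1x + 1y = 0.01101;  mass: 74.55x + 119.00y = 1.007
Solving, x = 6.830 × 10^-3 mol, y = 4.183 × 10^-3 mol
mass of KCl = 6.830 × 10^-3 × 74.55 = 0.5092 g
% KCl = 0.5092 / 1.007 × 100 = 50.56 %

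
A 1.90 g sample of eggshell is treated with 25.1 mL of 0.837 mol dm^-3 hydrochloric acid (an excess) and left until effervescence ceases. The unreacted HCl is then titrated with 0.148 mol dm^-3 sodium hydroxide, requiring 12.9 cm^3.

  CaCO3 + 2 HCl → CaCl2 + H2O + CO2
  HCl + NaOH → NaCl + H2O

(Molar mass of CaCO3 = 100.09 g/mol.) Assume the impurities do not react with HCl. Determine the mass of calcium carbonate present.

n(HCl) added = 0.0251 × 0.837 = 0.0210 mol
n(NaOH) used in back-titration = 0.0129 × 0.148 = 1.91 × 10^-3 mol
n(HCl) left over = 1.91 × 10^-3 mol (1:1 ratio)
n(HCl) consumed by analyte = 0.0210 − 1.91 × 10^-3 = 0.0191 mol
From the 1:2 ratio, n(CaCO3) = 1/2 × 0.0191 = 9.55 × 10^-3 mol
mass of CaCO3 = 9.55 × 10^-3 × 100.09 = 0.956 g

0.956 g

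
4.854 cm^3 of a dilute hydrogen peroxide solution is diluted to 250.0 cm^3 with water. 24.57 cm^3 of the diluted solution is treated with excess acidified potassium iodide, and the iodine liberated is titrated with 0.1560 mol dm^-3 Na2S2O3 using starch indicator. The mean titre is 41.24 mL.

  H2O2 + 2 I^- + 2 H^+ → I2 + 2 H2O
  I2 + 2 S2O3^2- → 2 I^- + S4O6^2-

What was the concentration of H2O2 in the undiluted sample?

n(S2O3^2-) = 0.04124 × 0.1560 = 6.433 × 10^-3 mol
n(I2) = n(S2O3^2-)/2 = 3.217 × 10^-3 mol
n(H2O2) in the aliquot = 3.217 × 10^-3 mol (1:1 ratio)
[H2O2]_dilute = 3.217 × 10^-3 / 0.02457 = 0.1309 mol/L
[H2O2]_original = 0.1309 × 250.0/4.854 = 6.743 mol/L

6.743 mol/L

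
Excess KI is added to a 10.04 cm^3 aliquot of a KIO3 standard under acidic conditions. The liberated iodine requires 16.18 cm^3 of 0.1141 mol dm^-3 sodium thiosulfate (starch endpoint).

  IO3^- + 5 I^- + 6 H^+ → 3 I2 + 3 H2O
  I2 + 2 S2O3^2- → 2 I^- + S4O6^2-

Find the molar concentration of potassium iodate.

n(S2O3^2-) = 0.01618 × 0.1141 = 1.846 × 10^-3 mol
n(I2) = n(S2O3^2-)/2 = 9.231 × 10^-4 mol
From the 1:3 ratio, n(IO3^-) in the aliquot = 1/3 × 9.231 × 10^-4 = 3.077 × 10^-4 mol
[IO3^-] = 3.077 × 10^-4 / 0.01004 = 0.03065 mol/L

0.03065 mol/L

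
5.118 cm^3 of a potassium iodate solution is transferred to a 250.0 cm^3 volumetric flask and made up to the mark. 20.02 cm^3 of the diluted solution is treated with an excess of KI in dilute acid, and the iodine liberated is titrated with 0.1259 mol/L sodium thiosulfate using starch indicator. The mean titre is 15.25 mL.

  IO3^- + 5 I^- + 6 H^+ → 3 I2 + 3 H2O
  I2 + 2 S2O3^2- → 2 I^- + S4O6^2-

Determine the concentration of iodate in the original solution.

0.7808 mol/L

n(S2O3^2-) = 0.01525 × 0.1259 = 1.920 × 10^-3 mol
n(I2) = n(S2O3^2-)/2 = 9.600 × 10^-4 mol
From the 1:3 ratio, n(IO3^-) in the aliquot = 1/3 × 9.600 × 10^-4 = 3.200 × 10^-4 mol
[IO3^-]_dilute = 3.200 × 10^-4 / 0.02002 = 0.01598 mol/L
[IO3^-]_original = 0.01598 × 250.0/5.118 = 0.7808 mol/L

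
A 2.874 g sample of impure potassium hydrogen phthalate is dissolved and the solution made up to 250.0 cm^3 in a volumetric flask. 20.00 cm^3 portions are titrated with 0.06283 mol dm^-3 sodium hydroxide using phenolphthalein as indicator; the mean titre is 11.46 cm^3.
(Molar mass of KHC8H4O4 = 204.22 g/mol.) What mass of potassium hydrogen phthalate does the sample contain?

KHC8H4O4 + NaOH → KNaC8H4O4 + H2O
n(NaOH) per titration = 0.01146 × 0.06283 = 7.200 × 10^-4 mol
n(KHC8H4O4) in each aliquot = 7.200 × 10^-4 mol (1:1 ratio)
n(KHC8H4O4) in the whole flask = 7.200 × 10^-4 × 250.0/20.00 = 9.000 × 10^-3 mol
mass of KHC8H4O4 = 9.000 × 10^-3 × 204.22 = 1.838 g

1.838 g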